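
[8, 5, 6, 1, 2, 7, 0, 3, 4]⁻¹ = [6, 3, 4, 7, 8, 1, 2, 5, 0]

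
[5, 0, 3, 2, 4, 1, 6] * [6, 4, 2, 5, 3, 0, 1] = [0, 6, 5, 2, 3, 4, 1]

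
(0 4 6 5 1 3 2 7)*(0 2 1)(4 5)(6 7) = (0 5)(1 3)(2 6 4 7)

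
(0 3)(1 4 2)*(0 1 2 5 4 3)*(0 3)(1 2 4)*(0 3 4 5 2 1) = (0 4 2 5)(1 3)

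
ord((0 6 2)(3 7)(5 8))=6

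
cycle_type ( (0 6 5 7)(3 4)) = 2.4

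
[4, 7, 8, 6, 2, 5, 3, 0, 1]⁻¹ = [7, 8, 4, 6, 0, 5, 3, 1, 2]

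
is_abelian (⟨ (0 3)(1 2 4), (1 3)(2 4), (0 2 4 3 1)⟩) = no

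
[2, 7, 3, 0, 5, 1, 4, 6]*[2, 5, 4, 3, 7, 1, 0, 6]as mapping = [0→4, 1→6, 2→3, 3→2, 4→1, 5→5, 6→7, 7→0]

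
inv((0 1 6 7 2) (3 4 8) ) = (0 2 7 6 1) (3 8 4) 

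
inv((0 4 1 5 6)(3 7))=(0 6 5 1 4)(3 7)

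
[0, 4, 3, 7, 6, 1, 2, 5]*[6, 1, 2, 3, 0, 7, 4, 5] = [6, 0, 3, 5, 4, 1, 2, 7]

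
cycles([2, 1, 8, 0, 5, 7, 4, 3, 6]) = (0 2 8 6 4 5 7 3)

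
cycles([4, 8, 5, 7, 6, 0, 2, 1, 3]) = (0 4 6 2 5)(1 8 3 7)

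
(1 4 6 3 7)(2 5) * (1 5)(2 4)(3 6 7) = (1 2)(4 7 5)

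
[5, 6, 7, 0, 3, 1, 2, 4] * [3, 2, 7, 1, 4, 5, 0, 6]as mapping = [0→5, 1→0, 2→6, 3→3, 4→1, 5→2, 6→7, 7→4]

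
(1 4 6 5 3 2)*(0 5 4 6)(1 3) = (0 5 1 6 4)(2 3)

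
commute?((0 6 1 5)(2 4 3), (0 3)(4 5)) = no:(0 6 1 5)(2 4 3)*(0 3)(4 5) = (0 6 1 4)(2 5 3), (0 3)(4 5)*(0 6 1 5)(2 4 3) = (0 2 4)(1 5 3 6)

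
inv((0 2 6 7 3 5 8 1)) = (0 1 8 5 3 7 6 2)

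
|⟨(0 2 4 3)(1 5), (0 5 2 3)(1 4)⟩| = 360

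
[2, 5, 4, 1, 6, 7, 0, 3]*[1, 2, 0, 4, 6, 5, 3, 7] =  [0, 5, 6, 2, 3, 7, 1, 4]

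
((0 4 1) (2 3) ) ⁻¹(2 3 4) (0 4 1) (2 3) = (1 3 2) 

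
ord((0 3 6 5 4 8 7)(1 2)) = 14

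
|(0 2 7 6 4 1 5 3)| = 8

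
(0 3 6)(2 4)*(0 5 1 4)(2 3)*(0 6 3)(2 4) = (0 4)(1 2 6 5)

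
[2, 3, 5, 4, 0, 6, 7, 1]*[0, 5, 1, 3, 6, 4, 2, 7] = [1, 3, 4, 6, 0, 2, 7, 5]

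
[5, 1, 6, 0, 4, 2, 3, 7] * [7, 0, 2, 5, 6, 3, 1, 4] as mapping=[0→3, 1→0, 2→1, 3→7, 4→6, 5→2, 6→5, 7→4] 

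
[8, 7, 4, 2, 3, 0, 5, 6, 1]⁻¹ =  [5, 8, 3, 4, 2, 6, 7, 1, 0]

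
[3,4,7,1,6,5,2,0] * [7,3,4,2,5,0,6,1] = [2,5,1,3,6,0,4,7]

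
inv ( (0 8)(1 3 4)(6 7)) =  (0 8)(1 4 3)(6 7)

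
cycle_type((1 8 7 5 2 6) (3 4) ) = 2.6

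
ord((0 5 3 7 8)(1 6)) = 10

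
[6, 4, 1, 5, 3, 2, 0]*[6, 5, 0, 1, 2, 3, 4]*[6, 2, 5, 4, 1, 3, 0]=[1, 5, 3, 4, 2, 6, 0]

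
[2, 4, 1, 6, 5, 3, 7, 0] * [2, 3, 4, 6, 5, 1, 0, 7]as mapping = [0→4, 1→5, 2→3, 3→0, 4→1, 5→6, 6→7, 7→2]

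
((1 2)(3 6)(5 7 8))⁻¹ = (1 2)(3 6)(5 8 7)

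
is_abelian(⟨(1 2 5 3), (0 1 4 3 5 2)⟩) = no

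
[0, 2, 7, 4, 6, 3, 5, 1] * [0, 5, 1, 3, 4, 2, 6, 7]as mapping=[0→0, 1→1, 2→7, 3→4, 4→6, 5→3, 6→2, 7→5]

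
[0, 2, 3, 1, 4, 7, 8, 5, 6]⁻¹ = [0, 3, 1, 2, 4, 7, 8, 5, 6]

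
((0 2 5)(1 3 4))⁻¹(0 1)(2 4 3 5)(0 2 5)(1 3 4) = (0 5 1 4)(2 3)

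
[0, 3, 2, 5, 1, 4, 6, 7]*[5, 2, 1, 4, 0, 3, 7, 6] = [5, 4, 1, 3, 2, 0, 7, 6] 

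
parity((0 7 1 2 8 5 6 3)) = odd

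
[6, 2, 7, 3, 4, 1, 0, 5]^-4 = [0, 1, 2, 3, 4, 5, 6, 7]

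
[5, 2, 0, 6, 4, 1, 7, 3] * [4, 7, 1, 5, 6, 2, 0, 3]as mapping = [0→2, 1→1, 2→4, 3→0, 4→6, 5→7, 6→3, 7→5]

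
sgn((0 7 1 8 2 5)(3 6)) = 1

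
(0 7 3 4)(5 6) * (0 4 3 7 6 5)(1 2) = (0 6)(1 2)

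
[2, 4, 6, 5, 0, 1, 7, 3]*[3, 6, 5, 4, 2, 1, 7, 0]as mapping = [0→5, 1→2, 2→7, 3→1, 4→3, 5→6, 6→0, 7→4]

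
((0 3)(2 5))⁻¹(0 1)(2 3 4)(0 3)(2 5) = (0 4 5)(1 3)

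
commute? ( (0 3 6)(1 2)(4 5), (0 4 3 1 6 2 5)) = no: (0 3 6)(1 2)(4 5)*(0 4 3 1 6 2 5) = (0 1 5 3 2 6 4), (0 4 3 1 6 2 5)*(0 3 6)(1 2)(4 5) = (0 5 3 2 4 6 1)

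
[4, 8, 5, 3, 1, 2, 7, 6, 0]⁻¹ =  [8, 4, 5, 3, 0, 2, 7, 6, 1]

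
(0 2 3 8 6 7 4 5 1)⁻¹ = (0 1 5 4 7 6 8 3 2)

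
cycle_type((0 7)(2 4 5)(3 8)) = 2^2.3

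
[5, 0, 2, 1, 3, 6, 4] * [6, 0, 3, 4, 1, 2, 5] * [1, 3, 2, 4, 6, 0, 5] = [2, 5, 4, 1, 6, 0, 3]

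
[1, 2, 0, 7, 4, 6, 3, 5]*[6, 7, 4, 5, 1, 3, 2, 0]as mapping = [0→7, 1→4, 2→6, 3→0, 4→1, 5→2, 6→5, 7→3]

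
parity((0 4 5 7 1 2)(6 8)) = even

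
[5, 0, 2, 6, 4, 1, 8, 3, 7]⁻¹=[1, 5, 2, 7, 4, 0, 3, 8, 6]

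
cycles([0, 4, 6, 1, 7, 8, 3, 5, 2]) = (1 4 7 5 8 2 6 3)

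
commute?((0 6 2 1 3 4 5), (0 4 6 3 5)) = no:(0 6 2 1 3 4 5)*(0 4 6 3 5) = (0 3 6 2 1 5 4), (0 4 6 3 5)*(0 6 2 1 3 4 5) = (0 5 6 4 2 1 3)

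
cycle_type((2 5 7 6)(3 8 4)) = 3.4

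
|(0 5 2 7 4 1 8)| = 7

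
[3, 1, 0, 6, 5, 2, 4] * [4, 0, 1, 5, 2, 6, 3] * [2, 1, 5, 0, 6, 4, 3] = [4, 2, 6, 0, 3, 1, 5]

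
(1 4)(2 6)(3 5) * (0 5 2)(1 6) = (0 5 3 2 1 4 6)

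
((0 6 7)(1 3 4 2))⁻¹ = (0 7 6)(1 2 4 3)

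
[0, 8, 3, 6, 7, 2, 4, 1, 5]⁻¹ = [0, 7, 5, 2, 6, 8, 3, 4, 1]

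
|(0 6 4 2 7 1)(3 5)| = 6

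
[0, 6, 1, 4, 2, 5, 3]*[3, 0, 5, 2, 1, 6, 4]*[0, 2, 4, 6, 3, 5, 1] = [6, 3, 0, 2, 5, 1, 4]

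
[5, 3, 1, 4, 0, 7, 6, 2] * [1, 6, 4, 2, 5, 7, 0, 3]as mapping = [0→7, 1→2, 2→6, 3→5, 4→1, 5→3, 6→0, 7→4]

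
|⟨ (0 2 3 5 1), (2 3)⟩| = 120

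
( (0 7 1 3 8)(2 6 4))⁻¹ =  (0 8 3 1 7)(2 4 6)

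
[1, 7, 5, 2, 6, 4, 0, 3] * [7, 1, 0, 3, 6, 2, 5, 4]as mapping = [0→1, 1→4, 2→2, 3→0, 4→5, 5→6, 6→7, 7→3]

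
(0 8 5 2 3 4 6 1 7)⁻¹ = (0 7 1 6 4 3 2 5 8)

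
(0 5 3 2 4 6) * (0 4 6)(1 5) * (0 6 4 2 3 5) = (0 1)(2 4 6)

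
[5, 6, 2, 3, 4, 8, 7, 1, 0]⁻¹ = [8, 7, 2, 3, 4, 0, 1, 6, 5]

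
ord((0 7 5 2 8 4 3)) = 7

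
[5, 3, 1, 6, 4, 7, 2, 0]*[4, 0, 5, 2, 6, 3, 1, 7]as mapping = [0→3, 1→2, 2→0, 3→1, 4→6, 5→7, 6→5, 7→4]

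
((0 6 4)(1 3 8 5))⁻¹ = (0 4 6)(1 5 8 3)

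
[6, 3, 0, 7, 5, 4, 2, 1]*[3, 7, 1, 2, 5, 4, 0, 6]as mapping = [0→0, 1→2, 2→3, 3→6, 4→4, 5→5, 6→1, 7→7]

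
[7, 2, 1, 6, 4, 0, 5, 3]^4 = [5, 1, 2, 7, 4, 6, 3, 0]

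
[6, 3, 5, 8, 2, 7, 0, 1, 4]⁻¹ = [6, 7, 4, 1, 8, 2, 0, 5, 3]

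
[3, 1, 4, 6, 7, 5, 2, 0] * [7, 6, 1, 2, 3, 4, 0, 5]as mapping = [0→2, 1→6, 2→3, 3→0, 4→5, 5→4, 6→1, 7→7]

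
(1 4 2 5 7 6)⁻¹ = (1 6 7 5 2 4)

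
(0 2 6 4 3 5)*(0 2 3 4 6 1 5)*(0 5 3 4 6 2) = (0 4 6 2 1 3 5)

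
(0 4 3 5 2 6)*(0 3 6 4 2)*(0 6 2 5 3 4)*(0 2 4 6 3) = (0 5 3)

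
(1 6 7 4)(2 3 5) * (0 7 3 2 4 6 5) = (0 7 6 3)(1 5 4)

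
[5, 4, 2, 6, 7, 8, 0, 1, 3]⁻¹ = [6, 7, 2, 8, 1, 0, 3, 4, 5]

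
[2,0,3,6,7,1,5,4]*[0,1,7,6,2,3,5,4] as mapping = [0→7,1→0,2→6,3→5,4→4,5→1,6→3,7→2] 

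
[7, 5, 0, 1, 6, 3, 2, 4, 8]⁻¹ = [2, 3, 6, 5, 7, 1, 4, 0, 8]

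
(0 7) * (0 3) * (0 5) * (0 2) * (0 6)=(0 7 3 5 2 6)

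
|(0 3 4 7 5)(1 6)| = 10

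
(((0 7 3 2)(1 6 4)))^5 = (0 7 3 2)(1 4 6)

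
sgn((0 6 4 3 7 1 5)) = 1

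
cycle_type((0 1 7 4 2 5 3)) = 7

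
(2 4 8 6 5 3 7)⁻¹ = (2 7 3 5 6 8 4)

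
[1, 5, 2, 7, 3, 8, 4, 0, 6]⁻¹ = [7, 0, 2, 4, 6, 1, 8, 3, 5]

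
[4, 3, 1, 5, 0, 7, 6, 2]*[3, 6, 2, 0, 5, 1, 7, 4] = [5, 0, 6, 1, 3, 4, 7, 2]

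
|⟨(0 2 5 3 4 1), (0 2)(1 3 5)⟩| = 720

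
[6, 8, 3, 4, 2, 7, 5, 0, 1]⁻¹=[7, 8, 4, 2, 3, 6, 0, 5, 1]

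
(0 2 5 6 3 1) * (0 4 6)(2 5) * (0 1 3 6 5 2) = (0 2)(1 4 5)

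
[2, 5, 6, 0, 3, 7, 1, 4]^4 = [5, 3, 7, 1, 6, 0, 4, 2]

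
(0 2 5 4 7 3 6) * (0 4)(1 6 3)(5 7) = (0 2 7 1 6 4 5)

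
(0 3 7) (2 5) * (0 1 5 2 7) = (0 3) (1 5 7) 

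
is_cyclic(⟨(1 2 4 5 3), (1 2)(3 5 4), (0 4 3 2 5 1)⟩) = no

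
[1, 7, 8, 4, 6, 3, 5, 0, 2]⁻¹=[7, 0, 8, 5, 3, 6, 4, 1, 2]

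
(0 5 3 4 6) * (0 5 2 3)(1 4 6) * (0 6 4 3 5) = (0 2 5 6)(1 3 4)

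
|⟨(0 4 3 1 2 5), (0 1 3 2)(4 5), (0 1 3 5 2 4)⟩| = 720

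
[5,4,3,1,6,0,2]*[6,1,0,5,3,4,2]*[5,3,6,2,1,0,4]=[1,2,0,3,6,4,5]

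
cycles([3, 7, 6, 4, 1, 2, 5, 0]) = (0 3 4 1 7)(2 6 5)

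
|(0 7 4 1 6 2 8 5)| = 8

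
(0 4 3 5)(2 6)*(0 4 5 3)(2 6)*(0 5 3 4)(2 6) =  (0 3 4 5)(2 6)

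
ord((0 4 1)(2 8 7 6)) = 12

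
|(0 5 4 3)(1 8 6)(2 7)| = 12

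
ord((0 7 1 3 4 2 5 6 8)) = 9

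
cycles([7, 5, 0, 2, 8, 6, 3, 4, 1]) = (0 7 4 8 1 5 6 3 2) 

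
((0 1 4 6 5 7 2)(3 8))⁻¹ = (0 2 7 5 6 4 1)(3 8)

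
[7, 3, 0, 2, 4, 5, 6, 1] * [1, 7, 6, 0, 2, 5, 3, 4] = [4, 0, 1, 6, 2, 5, 3, 7]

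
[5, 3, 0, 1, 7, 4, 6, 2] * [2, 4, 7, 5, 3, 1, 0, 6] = [1, 5, 2, 4, 6, 3, 0, 7]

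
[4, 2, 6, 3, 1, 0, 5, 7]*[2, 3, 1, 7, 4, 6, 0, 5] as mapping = [0→4, 1→1, 2→0, 3→7, 4→3, 5→2, 6→6, 7→5] 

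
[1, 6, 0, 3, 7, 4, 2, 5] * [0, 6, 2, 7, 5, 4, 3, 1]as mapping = [0→6, 1→3, 2→0, 3→7, 4→1, 5→5, 6→2, 7→4]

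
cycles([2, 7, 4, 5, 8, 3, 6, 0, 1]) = (0 2 4 8 1 7)(3 5)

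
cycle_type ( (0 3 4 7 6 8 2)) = 7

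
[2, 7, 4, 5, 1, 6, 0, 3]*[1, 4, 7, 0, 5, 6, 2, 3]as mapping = [0→7, 1→3, 2→5, 3→6, 4→4, 5→2, 6→1, 7→0]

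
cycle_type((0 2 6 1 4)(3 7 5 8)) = 4.5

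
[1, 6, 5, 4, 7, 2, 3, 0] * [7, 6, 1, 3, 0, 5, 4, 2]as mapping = [0→6, 1→4, 2→5, 3→0, 4→2, 5→1, 6→3, 7→7]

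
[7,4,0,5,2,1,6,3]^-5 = [3,2,7,1,0,4,6,5]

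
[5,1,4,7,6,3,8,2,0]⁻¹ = [8,1,7,5,2,0,4,3,6]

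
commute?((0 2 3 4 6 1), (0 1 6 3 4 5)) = no:(0 2 3 4 6 1)*(0 1 6 3 4 5) = (0 2 4 3 5), (0 1 6 3 4 5)*(0 2 3 4 6 1) = (2 3 6 4 5)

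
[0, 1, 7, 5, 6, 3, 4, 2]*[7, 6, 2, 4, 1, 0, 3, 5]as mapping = [0→7, 1→6, 2→5, 3→0, 4→3, 5→4, 6→1, 7→2]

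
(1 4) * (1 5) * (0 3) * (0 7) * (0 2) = (0 3 7 2)(1 4 5)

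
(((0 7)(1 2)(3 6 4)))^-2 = (3 6 4)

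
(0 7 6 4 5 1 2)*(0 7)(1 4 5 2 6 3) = (1 6 5 4 2 7 3)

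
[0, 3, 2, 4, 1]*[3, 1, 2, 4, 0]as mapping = [0→3, 1→4, 2→2, 3→0, 4→1]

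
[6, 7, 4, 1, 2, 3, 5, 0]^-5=[6, 7, 4, 1, 2, 3, 5, 0]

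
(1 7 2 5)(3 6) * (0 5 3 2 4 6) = (0 5 1 7 4 6 2 3)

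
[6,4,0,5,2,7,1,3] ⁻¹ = [2,6,4,7,1,3,0,5] 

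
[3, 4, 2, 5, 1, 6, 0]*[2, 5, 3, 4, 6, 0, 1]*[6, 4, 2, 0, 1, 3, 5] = [1, 5, 0, 6, 3, 4, 2]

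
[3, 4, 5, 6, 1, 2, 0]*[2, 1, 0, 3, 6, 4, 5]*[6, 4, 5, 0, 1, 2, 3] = [0, 3, 1, 2, 4, 6, 5]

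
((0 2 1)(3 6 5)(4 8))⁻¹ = (0 1 2)(3 5 6)(4 8)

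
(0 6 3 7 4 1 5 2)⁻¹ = (0 2 5 1 4 7 3 6)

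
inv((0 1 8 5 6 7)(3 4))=(0 7 6 5 8 1)(3 4)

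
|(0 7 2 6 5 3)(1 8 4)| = 6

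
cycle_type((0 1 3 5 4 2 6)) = 7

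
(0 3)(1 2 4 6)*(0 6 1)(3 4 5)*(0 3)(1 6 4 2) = (0 2 5)(3 4 6)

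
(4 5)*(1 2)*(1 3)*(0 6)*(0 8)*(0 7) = (0 6 8 7)(1 2 3)(4 5)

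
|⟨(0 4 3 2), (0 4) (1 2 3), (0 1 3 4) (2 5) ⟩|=720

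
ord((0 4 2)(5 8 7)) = 3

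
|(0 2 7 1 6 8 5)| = 7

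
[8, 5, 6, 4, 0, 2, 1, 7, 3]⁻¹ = [4, 6, 5, 8, 3, 1, 2, 7, 0]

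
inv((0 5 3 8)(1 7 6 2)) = (0 8 3 5)(1 2 6 7)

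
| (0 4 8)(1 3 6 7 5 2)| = 6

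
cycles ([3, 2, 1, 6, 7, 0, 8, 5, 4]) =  (0 3 6 8 4 7 5)(1 2)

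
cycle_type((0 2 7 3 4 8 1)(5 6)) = 2.7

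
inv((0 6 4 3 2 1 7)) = (0 7 1 2 3 4 6)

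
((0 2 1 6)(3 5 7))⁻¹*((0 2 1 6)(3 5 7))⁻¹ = (0 1)(2 6)(3 5 7)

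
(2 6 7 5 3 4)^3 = (2 5)(3 6)(4 7)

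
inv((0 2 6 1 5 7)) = (0 7 5 1 6 2)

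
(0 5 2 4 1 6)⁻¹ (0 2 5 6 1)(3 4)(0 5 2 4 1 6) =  (0 6 5 4 2)(1 3)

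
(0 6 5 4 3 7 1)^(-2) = (0 7 4 6 1 3 5)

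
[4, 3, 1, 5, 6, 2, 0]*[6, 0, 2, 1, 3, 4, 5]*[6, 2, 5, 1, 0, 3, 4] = [1, 2, 6, 0, 3, 5, 4]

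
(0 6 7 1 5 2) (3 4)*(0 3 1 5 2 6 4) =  (0 4 1 2 3) (5 6 7) 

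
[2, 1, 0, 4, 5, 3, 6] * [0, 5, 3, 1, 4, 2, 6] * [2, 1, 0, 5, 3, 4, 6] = [5, 4, 2, 3, 0, 1, 6]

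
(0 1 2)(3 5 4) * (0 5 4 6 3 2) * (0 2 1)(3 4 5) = (1 2 3 5 6 4)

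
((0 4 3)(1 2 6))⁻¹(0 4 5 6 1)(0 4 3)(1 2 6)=(1 2 4 3 5)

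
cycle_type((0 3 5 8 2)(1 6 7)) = 3.5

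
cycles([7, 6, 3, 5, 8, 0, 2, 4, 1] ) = (0 7 4 8 1 6 2 3 5)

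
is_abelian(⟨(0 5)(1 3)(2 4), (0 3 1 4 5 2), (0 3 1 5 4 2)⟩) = no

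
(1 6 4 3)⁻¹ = (1 3 4 6)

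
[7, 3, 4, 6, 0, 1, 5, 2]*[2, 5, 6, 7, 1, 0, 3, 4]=[4, 7, 1, 3, 2, 5, 0, 6]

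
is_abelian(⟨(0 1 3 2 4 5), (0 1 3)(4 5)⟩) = no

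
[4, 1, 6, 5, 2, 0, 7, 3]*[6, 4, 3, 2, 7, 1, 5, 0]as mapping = [0→7, 1→4, 2→5, 3→1, 4→3, 5→6, 6→0, 7→2]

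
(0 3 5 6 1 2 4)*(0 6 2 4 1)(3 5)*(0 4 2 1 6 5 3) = (0 3)(1 2 6 4 5)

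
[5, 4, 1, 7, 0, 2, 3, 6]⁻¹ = [4, 2, 5, 6, 1, 0, 7, 3]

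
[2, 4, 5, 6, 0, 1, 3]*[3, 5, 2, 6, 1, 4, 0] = [2, 1, 4, 0, 3, 5, 6]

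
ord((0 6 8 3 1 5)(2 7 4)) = 6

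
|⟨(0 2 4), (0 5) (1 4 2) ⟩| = 120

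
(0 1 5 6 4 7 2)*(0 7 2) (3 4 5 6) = (0 1 6 5 3 4 2 7) 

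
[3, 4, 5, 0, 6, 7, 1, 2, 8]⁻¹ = [3, 6, 7, 0, 1, 2, 4, 5, 8]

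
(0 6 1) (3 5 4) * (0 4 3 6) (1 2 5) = (1 4 6 2 5 3) 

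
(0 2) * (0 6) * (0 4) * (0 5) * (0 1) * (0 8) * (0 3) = (0 2 6 4 5 1 8 3)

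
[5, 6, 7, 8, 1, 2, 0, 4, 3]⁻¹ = [6, 4, 5, 8, 7, 0, 1, 2, 3]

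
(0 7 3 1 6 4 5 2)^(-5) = (0 1 5 7 6 2 3 4)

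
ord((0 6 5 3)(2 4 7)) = 12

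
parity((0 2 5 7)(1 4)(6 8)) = odd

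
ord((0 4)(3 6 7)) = 6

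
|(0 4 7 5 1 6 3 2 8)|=9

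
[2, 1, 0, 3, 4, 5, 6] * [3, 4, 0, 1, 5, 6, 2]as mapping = [0→0, 1→4, 2→3, 3→1, 4→5, 5→6, 6→2]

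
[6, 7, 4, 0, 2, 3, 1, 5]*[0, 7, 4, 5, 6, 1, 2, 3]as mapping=[0→2, 1→3, 2→6, 3→0, 4→4, 5→5, 6→7, 7→1]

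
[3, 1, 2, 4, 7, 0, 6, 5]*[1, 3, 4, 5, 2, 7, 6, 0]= [5, 3, 4, 2, 0, 1, 6, 7]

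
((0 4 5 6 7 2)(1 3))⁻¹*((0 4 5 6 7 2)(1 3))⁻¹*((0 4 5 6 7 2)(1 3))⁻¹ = (0 6)(1 3)(2 5)(4 7)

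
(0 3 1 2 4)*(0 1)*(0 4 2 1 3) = (3 4)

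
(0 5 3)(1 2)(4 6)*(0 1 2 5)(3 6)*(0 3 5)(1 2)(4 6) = (0 3 2 1)(4 5)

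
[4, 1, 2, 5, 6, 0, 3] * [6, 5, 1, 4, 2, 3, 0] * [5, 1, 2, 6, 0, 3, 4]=[2, 3, 1, 6, 5, 4, 0]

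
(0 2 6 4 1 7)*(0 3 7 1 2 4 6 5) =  (0 4 2 5)(3 7)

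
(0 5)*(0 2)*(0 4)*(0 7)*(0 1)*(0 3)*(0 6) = (0 5 2 4 7 1 3 6)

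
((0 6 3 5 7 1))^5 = (0 1 7 5 3 6)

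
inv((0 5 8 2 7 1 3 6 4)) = (0 4 6 3 1 7 2 8 5)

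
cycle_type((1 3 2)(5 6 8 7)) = 3.4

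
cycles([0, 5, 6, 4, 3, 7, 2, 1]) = (1 5 7)(2 6)(3 4)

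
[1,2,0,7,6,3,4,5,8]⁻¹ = [2,0,1,5,6,7,4,3,8]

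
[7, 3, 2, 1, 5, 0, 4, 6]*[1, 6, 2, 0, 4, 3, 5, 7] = [7, 0, 2, 6, 3, 1, 4, 5]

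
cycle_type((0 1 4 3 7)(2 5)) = 2.5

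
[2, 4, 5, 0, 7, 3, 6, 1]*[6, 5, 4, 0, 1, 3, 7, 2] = [4, 1, 3, 6, 2, 0, 7, 5]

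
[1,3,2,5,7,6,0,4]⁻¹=[6,0,2,1,7,3,5,4]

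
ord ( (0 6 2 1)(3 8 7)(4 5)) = 12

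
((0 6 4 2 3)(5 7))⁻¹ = (0 3 2 4 6)(5 7)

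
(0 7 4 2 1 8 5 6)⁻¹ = (0 6 5 8 1 2 4 7)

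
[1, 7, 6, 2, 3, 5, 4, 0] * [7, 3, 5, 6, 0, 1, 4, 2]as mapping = [0→3, 1→2, 2→4, 3→5, 4→6, 5→1, 6→0, 7→7]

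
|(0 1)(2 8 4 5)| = 4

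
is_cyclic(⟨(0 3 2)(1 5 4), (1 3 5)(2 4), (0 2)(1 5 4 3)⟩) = no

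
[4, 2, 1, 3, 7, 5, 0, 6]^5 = [4, 2, 1, 3, 7, 5, 0, 6]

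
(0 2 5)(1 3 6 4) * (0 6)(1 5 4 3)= (0 2 4 5 6 3)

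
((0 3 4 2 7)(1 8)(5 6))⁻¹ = (0 7 2 4 3)(1 8)(5 6)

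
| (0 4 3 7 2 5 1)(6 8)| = 14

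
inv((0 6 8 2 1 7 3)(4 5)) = (0 3 7 1 2 8 6)(4 5)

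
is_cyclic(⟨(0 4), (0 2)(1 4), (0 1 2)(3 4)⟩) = no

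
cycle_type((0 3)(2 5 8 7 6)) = 2.5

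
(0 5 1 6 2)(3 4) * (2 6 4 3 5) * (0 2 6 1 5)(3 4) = (0 6 1 3 4)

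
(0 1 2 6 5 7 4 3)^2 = (0 2 5 4)(1 6 7 3)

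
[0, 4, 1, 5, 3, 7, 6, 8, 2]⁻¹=[0, 2, 8, 4, 1, 3, 6, 5, 7]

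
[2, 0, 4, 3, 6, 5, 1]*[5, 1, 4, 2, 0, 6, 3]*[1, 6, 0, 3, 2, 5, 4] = [2, 5, 1, 0, 3, 4, 6]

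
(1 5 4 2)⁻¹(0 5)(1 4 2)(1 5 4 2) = (0 4)(1 5 2)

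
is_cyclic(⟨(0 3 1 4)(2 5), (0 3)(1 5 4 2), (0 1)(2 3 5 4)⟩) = no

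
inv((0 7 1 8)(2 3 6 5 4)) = (0 8 1 7)(2 4 5 6 3)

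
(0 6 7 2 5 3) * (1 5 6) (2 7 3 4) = (0 1 5 4 2 6 3) 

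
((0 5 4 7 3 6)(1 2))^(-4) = (0 4 3)(5 7 6)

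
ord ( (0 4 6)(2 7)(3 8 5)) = 6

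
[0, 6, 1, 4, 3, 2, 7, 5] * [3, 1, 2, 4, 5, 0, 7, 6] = [3, 7, 1, 5, 4, 2, 6, 0]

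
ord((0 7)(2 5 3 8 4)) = 10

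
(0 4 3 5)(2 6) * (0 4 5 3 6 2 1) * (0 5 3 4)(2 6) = (0 3 4 2 6 1 5)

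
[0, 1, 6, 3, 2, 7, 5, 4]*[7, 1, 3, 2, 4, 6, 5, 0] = [7, 1, 5, 2, 3, 0, 6, 4]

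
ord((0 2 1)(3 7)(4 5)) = 6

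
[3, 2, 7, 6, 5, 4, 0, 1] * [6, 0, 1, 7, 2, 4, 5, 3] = [7, 1, 3, 5, 4, 2, 6, 0]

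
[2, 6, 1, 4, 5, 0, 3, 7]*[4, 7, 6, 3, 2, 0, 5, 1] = [6, 5, 7, 2, 0, 4, 3, 1]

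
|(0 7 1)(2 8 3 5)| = 12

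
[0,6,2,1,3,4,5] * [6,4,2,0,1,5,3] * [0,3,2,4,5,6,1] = [1,4,2,5,0,3,6]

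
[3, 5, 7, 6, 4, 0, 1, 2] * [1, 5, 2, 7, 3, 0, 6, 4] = [7, 0, 4, 6, 3, 1, 5, 2]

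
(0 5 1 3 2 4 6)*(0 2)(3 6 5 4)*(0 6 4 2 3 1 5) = (0 2 1 4)(3 6)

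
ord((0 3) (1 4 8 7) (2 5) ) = 4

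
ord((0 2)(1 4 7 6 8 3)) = 6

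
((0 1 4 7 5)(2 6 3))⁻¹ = (0 5 7 4 1)(2 3 6)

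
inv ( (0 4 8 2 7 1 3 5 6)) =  (0 6 5 3 1 7 2 8 4)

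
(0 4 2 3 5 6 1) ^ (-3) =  (0 5 4 6 2 1 3) 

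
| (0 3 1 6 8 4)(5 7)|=6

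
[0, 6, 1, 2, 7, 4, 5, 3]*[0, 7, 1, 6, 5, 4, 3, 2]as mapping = [0→0, 1→3, 2→7, 3→1, 4→2, 5→5, 6→4, 7→6]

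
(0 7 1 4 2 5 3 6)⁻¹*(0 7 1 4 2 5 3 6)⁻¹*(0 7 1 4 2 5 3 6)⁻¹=(0 5 1 6 2 7 3 4)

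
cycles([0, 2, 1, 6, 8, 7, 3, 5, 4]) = (1 2)(3 6)(4 8)(5 7)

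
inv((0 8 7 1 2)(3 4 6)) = (0 2 1 7 8)(3 6 4)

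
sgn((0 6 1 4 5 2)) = -1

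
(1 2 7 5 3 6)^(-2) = (1 3 7)(2 6 5)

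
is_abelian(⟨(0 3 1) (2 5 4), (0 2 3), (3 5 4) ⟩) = no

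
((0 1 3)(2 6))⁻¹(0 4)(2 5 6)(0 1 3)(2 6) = (1 4)(2 6 5)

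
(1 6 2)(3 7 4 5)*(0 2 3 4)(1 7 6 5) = (0 2 7)(1 5 4)(3 6)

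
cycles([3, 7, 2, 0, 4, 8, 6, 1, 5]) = (0 3) (1 7) (5 8) 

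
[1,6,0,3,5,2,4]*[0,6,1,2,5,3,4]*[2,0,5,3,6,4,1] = [1,6,2,5,3,0,4]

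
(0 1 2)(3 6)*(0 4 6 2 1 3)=(0 3 2 4 6)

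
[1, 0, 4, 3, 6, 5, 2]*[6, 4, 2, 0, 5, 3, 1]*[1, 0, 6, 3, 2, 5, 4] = [2, 4, 5, 1, 0, 3, 6]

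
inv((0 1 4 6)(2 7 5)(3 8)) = (0 6 4 1)(2 5 7)(3 8)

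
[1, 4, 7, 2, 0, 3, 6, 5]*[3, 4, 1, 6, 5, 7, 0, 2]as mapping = [0→4, 1→5, 2→2, 3→1, 4→3, 5→6, 6→0, 7→7]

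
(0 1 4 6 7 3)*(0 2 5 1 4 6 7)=(0 4 7 3 2 5 1 6)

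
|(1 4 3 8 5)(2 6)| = 10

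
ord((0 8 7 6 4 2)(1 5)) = 6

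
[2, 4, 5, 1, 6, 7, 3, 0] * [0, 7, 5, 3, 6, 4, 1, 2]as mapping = [0→5, 1→6, 2→4, 3→7, 4→1, 5→2, 6→3, 7→0]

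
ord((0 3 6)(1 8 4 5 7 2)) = 6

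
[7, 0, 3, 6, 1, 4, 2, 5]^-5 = [0, 1, 3, 6, 4, 5, 2, 7]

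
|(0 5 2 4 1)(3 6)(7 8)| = 10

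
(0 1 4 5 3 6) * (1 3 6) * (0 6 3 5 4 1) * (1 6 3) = (0 5 1 6 3)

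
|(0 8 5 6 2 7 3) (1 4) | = 14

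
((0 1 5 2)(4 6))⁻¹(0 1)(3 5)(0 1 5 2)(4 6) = (1 5)(2 3)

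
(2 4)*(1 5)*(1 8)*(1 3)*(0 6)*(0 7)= (0 6 7) (1 5 8 3) (2 4) 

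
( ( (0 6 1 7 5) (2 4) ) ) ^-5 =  (2 4) 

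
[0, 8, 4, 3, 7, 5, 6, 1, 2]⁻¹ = [0, 7, 8, 3, 2, 5, 6, 4, 1]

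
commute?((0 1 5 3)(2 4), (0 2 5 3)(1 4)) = no:(0 1 5 3)(2 4)*(0 2 5 3)(1 4) = (0 4 5)(1 3 2), (0 2 5 3)(1 4)*(0 1 5 3)(2 4) = (0 4 5)(1 2 3)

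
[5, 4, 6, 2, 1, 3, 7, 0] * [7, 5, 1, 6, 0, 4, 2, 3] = [4, 0, 2, 1, 5, 6, 3, 7]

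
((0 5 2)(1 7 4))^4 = (0 5 2)(1 7 4)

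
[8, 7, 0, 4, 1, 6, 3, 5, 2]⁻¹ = [2, 4, 8, 6, 3, 7, 5, 1, 0]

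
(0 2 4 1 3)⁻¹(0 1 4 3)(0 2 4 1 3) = (0 2 3 1)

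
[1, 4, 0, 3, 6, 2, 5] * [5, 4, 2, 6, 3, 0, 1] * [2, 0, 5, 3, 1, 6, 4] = [1, 3, 6, 4, 0, 5, 2]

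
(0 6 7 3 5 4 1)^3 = (0 3 1 7 4 6 5)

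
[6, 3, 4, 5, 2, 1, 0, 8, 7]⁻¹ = [6, 5, 4, 1, 2, 3, 0, 8, 7]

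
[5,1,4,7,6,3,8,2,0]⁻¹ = [8,1,7,5,2,0,4,3,6]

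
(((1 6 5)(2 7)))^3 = (2 7)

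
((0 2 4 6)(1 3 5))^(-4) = (1 5 3)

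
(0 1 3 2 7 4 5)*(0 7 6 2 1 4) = (0 4 5 7)(1 3)(2 6)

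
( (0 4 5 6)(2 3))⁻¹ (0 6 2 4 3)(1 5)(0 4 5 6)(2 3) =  (0 3 5 2 4)(1 6)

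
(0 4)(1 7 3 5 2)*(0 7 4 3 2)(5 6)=(0 3 6 5)(1 4 7 2)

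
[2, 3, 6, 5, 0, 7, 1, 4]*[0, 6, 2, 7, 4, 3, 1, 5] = [2, 7, 1, 3, 0, 5, 6, 4]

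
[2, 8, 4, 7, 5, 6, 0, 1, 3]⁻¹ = [6, 7, 0, 8, 2, 4, 5, 3, 1]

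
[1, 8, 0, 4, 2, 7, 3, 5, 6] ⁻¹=[2, 0, 4, 6, 3, 7, 8, 5, 1] 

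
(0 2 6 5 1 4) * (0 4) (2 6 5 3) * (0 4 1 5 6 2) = (0 2 6 3) (1 4) 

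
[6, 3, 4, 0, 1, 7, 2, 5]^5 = [3, 4, 6, 1, 2, 7, 0, 5]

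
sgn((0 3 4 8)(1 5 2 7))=1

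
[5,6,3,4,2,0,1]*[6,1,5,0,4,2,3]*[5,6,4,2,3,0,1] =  [4,2,5,3,0,1,6]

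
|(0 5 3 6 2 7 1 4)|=8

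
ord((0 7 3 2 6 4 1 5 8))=9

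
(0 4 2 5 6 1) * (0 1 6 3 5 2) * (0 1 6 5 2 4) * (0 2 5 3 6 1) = (0 2 4)(3 5 6)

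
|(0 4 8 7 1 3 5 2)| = 8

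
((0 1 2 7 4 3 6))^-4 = (0 7 6 2 3 1 4)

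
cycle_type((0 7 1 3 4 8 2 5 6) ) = 9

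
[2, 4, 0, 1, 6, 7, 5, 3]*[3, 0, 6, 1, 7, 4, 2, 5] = [6, 7, 3, 0, 2, 5, 4, 1]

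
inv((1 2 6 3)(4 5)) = (1 3 6 2)(4 5)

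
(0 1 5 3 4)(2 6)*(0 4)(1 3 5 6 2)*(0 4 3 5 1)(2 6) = (0 5 1 2 6)(3 4)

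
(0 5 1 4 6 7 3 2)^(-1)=(0 2 3 7 6 4 1 5)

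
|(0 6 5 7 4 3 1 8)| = 8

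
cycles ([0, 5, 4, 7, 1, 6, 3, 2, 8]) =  (1 5 6 3 7 2 4)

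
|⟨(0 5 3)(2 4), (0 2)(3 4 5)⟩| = 120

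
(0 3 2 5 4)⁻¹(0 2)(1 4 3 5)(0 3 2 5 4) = (0 2 4 1)(3 5)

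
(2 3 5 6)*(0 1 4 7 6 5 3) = (0 1 4 7 6 2)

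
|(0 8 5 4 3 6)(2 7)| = 6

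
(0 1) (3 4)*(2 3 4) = (0 1) (2 3) 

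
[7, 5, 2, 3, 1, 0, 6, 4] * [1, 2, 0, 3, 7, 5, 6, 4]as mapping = [0→4, 1→5, 2→0, 3→3, 4→2, 5→1, 6→6, 7→7]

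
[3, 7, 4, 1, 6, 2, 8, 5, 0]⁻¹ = [8, 3, 5, 0, 2, 7, 4, 1, 6]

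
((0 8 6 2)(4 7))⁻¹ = (0 2 6 8)(4 7)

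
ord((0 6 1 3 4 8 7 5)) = 8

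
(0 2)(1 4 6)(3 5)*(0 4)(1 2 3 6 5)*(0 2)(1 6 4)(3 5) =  (0 5 4 3 6)(1 2)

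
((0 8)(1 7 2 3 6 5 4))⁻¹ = (0 8)(1 4 5 6 3 2 7)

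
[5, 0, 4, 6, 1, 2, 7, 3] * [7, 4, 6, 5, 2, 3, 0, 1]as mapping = [0→3, 1→7, 2→2, 3→0, 4→4, 5→6, 6→1, 7→5]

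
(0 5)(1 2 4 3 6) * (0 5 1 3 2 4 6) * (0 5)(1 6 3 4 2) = (0 6 4 1 2 3 5)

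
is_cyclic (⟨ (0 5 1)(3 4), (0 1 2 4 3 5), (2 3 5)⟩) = no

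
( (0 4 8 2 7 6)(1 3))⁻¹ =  (0 6 7 2 8 4)(1 3)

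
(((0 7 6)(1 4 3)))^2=(0 6 7)(1 3 4)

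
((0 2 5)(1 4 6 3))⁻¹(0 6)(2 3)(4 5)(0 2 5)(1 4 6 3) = (0 6)(1 5)(2 3)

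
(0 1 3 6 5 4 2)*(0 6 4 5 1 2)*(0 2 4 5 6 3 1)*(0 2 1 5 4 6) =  (0 6 2 3 4 1 5) 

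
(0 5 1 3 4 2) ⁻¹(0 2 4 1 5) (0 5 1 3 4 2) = (0 2 3 1 5) 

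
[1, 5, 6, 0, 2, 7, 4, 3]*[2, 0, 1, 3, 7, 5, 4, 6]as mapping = [0→0, 1→5, 2→4, 3→2, 4→1, 5→6, 6→7, 7→3]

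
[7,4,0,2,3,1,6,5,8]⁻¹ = [2,5,3,4,1,7,6,0,8]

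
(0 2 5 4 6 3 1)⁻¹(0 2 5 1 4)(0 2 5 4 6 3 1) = (0 6 2 5 4)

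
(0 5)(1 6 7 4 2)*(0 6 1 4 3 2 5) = (2 4 5 6 7 3)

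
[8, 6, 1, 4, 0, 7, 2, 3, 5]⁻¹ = [4, 2, 6, 7, 3, 8, 1, 5, 0]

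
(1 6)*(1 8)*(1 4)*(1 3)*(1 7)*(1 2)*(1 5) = (1 6 8 4 3 7 2 5)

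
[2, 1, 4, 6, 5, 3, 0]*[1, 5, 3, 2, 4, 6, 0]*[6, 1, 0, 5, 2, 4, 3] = [5, 4, 2, 6, 3, 0, 1]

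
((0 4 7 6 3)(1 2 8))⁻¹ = (0 3 6 7 4)(1 8 2)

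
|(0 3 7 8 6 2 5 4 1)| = 9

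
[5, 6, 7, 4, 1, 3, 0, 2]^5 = [6, 4, 7, 5, 3, 0, 1, 2]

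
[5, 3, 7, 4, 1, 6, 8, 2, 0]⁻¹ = [8, 4, 7, 1, 3, 0, 5, 2, 6]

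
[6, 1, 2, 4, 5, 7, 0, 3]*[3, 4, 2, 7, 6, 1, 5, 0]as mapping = [0→5, 1→4, 2→2, 3→6, 4→1, 5→0, 6→3, 7→7]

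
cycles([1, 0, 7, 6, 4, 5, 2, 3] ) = (0 1)(2 7 3 6)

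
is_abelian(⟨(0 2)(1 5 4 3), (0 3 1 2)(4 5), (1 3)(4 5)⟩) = no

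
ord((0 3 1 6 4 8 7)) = 7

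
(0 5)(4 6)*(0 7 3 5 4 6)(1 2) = (0 4)(1 2)(3 5 7)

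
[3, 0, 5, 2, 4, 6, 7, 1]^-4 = [5, 2, 7, 6, 4, 1, 0, 3]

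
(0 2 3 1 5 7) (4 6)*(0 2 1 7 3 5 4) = (0 1 4 6) (2 5 3 7) 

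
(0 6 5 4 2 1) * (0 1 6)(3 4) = (2 6 5 3 4)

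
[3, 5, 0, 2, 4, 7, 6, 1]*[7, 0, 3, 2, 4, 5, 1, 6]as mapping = [0→2, 1→5, 2→7, 3→3, 4→4, 5→6, 6→1, 7→0]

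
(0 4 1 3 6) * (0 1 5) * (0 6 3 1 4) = (4 5 6)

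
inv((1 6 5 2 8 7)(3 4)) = (1 7 8 2 5 6)(3 4)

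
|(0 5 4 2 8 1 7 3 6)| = 9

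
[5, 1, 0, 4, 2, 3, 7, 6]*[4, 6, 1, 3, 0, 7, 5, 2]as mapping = [0→7, 1→6, 2→4, 3→0, 4→1, 5→3, 6→2, 7→5]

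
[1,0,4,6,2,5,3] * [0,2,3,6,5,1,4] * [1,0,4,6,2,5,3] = [4,1,5,2,6,0,3]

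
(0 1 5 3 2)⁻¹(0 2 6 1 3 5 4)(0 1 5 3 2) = (0 6 5 2 3 4 1)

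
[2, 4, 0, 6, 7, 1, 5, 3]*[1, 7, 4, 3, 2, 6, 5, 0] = [4, 2, 1, 5, 0, 7, 6, 3]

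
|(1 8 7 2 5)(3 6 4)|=15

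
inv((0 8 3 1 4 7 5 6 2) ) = (0 2 6 5 7 4 1 3 8) 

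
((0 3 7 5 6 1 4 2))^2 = (0 7 6 4)(1 2 3 5)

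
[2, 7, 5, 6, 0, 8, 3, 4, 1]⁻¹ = [4, 8, 0, 6, 7, 2, 3, 1, 5]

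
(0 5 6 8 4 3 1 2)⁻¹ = (0 2 1 3 4 8 6 5)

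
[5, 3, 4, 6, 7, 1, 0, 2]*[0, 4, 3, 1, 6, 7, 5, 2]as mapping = [0→7, 1→1, 2→6, 3→5, 4→2, 5→4, 6→0, 7→3]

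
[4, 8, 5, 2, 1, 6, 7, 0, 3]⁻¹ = [7, 4, 3, 8, 0, 2, 5, 6, 1]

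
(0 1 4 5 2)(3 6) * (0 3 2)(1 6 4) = (0 6 2 3 4 5)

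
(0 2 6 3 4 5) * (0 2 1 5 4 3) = (0 1 5 2 6)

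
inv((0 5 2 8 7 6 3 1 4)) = (0 4 1 3 6 7 8 2 5)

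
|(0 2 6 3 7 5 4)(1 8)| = 14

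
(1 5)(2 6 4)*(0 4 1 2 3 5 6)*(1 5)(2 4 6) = (0 6 5 4 3 1 2)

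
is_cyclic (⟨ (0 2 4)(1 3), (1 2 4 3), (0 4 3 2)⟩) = no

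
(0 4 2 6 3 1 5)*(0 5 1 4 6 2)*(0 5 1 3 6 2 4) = (0 2 4 5 1 3)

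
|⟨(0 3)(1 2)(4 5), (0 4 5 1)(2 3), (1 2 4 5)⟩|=720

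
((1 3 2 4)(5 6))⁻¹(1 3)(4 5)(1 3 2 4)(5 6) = (1 6)(2 3)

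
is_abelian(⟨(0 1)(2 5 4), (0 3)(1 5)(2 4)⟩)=no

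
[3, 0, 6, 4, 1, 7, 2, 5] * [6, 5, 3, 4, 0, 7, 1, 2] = [4, 6, 1, 0, 5, 2, 3, 7]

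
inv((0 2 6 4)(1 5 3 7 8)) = (0 4 6 2)(1 8 7 3 5)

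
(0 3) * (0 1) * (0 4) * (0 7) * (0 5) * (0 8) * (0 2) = (0 3 1 4 7 5 8 2)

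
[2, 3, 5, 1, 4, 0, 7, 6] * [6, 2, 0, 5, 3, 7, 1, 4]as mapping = [0→0, 1→5, 2→7, 3→2, 4→3, 5→6, 6→4, 7→1]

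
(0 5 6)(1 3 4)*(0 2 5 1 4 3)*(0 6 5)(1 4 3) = (0 4 3 1 6 2)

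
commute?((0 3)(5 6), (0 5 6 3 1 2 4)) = no:(0 3)(5 6)*(0 5 6 3 1 2 4) = (0 1 2 4)(3 5), (0 5 6 3 1 2 4)*(0 3)(5 6) = (0 6)(1 2 4 3)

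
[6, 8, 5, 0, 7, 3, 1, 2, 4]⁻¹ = [3, 6, 7, 5, 8, 2, 0, 4, 1]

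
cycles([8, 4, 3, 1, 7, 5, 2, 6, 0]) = (0 8)(1 4 7 6 2 3)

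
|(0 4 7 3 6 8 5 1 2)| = 9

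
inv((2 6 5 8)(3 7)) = (2 8 5 6)(3 7)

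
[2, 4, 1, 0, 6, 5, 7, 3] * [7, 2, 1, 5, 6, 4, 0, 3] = [1, 6, 2, 7, 0, 4, 3, 5]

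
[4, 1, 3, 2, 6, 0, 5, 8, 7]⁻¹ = [5, 1, 3, 2, 0, 6, 4, 8, 7]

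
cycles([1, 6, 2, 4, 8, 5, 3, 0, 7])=(0 1 6 3 4 8 7)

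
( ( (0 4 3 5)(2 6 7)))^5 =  (0 4 3 5)(2 7 6)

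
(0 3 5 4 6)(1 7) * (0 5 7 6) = (0 3 7 1 6 5 4)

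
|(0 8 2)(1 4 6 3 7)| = 15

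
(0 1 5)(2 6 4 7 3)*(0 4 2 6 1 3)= (0 3 6 2 1 5 4 7)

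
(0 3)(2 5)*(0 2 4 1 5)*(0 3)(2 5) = (1 2 3 5 4)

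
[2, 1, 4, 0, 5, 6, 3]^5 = [3, 1, 0, 6, 2, 4, 5]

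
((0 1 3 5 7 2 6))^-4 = (0 5 6 3 2 1 7)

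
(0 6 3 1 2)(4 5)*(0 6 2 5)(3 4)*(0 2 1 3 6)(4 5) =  (0 1 4 2)(5 6)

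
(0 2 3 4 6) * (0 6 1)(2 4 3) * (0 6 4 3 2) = (0 3 2)(1 6 4)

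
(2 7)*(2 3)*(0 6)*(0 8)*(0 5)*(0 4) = (0 6 8 5 4) (2 7 3) 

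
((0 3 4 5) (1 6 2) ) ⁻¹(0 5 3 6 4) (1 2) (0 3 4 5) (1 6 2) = (0 4 2 5 3) (1 6) 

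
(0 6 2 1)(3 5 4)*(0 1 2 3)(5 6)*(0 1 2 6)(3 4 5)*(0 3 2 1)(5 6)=(0 2 5 6 4)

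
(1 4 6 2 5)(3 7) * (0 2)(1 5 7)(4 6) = (0 2 7 3 1 6)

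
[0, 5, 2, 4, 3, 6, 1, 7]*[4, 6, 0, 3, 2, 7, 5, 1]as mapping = [0→4, 1→7, 2→0, 3→2, 4→3, 5→5, 6→6, 7→1]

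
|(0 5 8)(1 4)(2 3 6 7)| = 12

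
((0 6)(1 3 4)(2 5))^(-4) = (1 4 3)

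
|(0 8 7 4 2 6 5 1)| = 8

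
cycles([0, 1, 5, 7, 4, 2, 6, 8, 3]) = (2 5)(3 7 8)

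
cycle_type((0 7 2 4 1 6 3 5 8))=9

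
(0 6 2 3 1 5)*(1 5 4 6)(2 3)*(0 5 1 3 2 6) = (0 3 1 4)(2 6)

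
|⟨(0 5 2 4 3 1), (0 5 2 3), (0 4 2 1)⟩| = 120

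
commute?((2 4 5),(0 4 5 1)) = no:(2 4 5)*(0 4 5 1) = (0 4 1)(2 5),(0 4 5 1)*(2 4 5) = (0 5 1)(2 4)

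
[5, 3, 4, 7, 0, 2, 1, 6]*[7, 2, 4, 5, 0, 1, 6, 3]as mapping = [0→1, 1→5, 2→0, 3→3, 4→7, 5→4, 6→2, 7→6]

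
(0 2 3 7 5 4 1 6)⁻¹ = (0 6 1 4 5 7 3 2)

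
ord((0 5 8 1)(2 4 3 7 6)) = 20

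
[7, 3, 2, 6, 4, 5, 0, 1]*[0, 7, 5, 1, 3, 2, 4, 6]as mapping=[0→6, 1→1, 2→5, 3→4, 4→3, 5→2, 6→0, 7→7]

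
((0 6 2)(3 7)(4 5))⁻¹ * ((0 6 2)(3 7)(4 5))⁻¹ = (0 6 2)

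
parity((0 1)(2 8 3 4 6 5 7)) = odd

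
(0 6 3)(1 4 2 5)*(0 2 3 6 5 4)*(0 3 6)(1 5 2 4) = (0 2 1 3 4 6)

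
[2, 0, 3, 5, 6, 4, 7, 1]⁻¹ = [1, 7, 0, 2, 5, 3, 4, 6]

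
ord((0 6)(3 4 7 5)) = 4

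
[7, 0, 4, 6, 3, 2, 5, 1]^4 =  [7, 0, 5, 4, 2, 6, 3, 1]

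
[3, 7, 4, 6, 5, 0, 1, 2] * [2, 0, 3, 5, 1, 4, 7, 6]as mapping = [0→5, 1→6, 2→1, 3→7, 4→4, 5→2, 6→0, 7→3]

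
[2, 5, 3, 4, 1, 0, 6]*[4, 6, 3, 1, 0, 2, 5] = [3, 2, 1, 0, 6, 4, 5]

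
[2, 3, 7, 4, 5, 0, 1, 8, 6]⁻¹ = [5, 6, 0, 1, 3, 4, 8, 2, 7]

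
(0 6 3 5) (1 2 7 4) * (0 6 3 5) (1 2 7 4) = (0 3) (1 7) (2 4) (5 6) 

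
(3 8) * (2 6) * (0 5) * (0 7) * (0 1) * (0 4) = (0 5 7 1 4)(2 6)(3 8)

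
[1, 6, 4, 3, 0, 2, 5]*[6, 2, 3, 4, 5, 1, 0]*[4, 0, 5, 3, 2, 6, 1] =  [5, 4, 6, 2, 1, 3, 0]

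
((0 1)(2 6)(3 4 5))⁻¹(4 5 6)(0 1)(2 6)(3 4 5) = (2 5 3)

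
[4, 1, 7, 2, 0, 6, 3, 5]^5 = [4, 1, 2, 3, 0, 5, 6, 7]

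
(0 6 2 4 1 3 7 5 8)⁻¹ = (0 8 5 7 3 1 4 2 6)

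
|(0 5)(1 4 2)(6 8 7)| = 6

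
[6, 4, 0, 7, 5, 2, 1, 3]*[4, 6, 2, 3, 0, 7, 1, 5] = [1, 0, 4, 5, 7, 2, 6, 3]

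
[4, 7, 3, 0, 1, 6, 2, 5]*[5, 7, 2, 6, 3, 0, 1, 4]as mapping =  [0→3, 1→4, 2→6, 3→5, 4→7, 5→1, 6→2, 7→0]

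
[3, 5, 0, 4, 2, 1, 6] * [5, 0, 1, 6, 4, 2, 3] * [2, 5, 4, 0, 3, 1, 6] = [6, 4, 1, 3, 5, 2, 0]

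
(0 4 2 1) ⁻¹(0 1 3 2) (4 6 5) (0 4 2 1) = (0 3 1 4) (2 6 5) 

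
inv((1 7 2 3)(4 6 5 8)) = (1 3 2 7)(4 8 5 6)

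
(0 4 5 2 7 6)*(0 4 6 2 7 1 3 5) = (0 6 4) (1 3 5 7 2) 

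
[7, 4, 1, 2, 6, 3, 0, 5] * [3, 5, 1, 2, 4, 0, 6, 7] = [7, 4, 5, 1, 6, 2, 3, 0]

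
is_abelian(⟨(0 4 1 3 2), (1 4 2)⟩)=no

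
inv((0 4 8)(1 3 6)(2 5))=(0 8 4)(1 6 3)(2 5)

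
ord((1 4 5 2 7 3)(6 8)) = 6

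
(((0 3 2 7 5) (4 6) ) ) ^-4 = (0 3 2 7 5) 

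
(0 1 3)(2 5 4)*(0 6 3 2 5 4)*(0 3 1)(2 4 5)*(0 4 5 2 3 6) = (0 4 3)(1 5 6)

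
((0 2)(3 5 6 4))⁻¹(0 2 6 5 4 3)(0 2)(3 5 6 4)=(0 4 6 3 5 2)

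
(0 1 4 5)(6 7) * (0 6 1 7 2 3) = (0 7 1 4 5 6 2 3)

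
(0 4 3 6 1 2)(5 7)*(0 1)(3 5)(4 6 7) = (0 6)(1 2)(3 7)(4 5)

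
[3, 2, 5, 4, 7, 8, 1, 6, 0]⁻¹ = [8, 6, 1, 0, 3, 2, 7, 4, 5]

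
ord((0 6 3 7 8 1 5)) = 7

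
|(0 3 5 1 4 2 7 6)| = 8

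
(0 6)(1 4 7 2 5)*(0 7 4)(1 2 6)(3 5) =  (0 1)(2 3 5)(6 7)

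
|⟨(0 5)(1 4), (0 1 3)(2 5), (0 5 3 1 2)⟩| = 720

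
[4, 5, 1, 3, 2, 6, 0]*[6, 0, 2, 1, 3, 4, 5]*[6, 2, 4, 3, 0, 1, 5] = [3, 0, 6, 2, 4, 1, 5]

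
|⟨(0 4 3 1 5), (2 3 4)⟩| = 360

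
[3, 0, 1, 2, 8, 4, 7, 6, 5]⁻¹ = [1, 2, 3, 0, 5, 8, 7, 6, 4]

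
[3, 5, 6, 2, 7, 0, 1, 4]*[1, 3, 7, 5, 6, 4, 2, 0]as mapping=[0→5, 1→4, 2→2, 3→7, 4→0, 5→1, 6→3, 7→6]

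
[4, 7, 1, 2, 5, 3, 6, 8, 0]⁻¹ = [8, 2, 3, 5, 0, 4, 6, 1, 7]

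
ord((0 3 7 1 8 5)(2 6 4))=6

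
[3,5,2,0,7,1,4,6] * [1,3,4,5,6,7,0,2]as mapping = [0→5,1→7,2→4,3→1,4→2,5→3,6→6,7→0]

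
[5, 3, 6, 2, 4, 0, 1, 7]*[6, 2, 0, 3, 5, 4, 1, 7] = [4, 3, 1, 0, 5, 6, 2, 7]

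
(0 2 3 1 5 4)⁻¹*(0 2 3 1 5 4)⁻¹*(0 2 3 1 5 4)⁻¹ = (0 1)(2 5)(3 4)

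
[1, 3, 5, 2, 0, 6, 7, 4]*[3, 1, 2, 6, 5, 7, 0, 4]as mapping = [0→1, 1→6, 2→7, 3→2, 4→3, 5→0, 6→4, 7→5]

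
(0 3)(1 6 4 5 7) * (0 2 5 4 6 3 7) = (0 7 1 3 2 5)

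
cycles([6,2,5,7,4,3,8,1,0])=(0 6 8)(1 2 5 3 7)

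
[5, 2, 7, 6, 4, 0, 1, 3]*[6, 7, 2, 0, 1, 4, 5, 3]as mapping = [0→4, 1→2, 2→3, 3→5, 4→1, 5→6, 6→7, 7→0]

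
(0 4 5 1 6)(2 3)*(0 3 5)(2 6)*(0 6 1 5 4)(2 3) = (1 3)(2 4 6)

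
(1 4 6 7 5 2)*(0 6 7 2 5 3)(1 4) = (0 6 2 4 7 3)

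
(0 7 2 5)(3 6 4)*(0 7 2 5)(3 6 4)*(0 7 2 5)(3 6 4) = (0 5 2 7)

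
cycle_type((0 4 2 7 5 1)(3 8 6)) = 3.6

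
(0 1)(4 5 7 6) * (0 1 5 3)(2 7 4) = (0 5 4 3)(2 7 6)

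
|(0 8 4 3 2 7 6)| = 7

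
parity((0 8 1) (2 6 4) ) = even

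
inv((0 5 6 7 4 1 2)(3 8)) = (0 2 1 4 7 6 5)(3 8)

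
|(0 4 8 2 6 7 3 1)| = 8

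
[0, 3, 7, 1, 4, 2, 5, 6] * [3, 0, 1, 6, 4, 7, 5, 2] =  [3, 6, 2, 0, 4, 1, 7, 5]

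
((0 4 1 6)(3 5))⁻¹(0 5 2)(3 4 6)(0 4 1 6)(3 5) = (0 5 1)(2 4 3)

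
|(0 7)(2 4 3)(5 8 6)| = 6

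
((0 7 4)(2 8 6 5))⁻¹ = (0 4 7)(2 5 6 8)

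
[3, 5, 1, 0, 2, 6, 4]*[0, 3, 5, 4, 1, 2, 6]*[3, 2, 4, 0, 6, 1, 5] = [6, 4, 0, 3, 1, 5, 2]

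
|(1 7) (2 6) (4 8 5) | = 6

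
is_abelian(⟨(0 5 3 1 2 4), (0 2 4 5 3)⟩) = no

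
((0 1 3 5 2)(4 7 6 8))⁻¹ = (0 2 5 3 1)(4 8 6 7)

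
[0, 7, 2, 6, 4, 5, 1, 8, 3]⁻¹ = [0, 6, 2, 8, 4, 5, 3, 1, 7]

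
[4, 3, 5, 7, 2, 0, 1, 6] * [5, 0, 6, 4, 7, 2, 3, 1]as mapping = [0→7, 1→4, 2→2, 3→1, 4→6, 5→5, 6→0, 7→3]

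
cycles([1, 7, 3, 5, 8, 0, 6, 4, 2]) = (0 1 7 4 8 2 3 5)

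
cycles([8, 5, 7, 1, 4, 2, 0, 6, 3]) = (0 8 3 1 5 2 7 6)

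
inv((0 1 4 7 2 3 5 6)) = (0 6 5 3 2 7 4 1)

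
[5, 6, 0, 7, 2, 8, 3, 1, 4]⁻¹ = [2, 7, 4, 6, 8, 0, 1, 3, 5]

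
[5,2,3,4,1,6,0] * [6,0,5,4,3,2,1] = [2,5,4,3,0,1,6]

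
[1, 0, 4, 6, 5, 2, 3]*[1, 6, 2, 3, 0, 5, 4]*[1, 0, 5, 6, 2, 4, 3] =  [3, 0, 1, 2, 4, 5, 6]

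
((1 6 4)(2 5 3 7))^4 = (1 6 4)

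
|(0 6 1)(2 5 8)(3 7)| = 6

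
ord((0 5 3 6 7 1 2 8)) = 8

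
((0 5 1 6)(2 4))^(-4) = ()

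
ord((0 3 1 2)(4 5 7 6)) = 4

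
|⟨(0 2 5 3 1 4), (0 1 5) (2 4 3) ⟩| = 6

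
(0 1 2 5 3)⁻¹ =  (0 3 5 2 1)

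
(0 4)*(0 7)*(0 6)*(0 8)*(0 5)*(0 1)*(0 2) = (0 4 7 6 8 5 1 2)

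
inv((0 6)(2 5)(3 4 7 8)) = (0 6)(2 5)(3 8 7 4)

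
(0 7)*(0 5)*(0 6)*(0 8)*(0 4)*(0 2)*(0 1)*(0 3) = (0 7 5 6 8 4 2 1 3)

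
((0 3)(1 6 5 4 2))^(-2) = (1 4 6 2 5)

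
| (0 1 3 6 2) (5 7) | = 10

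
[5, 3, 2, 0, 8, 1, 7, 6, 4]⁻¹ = [3, 5, 2, 1, 8, 0, 7, 6, 4]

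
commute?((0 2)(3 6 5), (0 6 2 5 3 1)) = no:(0 2)(3 6 5) * (0 6 2 5 3 1) = (0 5 1)(2 6 3), (0 6 2 5 3 1) * (0 2)(3 6 5) = (0 5 6)(1 2 3)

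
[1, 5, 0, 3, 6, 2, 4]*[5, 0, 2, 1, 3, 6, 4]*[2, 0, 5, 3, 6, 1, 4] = [2, 4, 1, 0, 6, 5, 3]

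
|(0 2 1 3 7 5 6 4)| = 8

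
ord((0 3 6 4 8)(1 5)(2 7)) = 10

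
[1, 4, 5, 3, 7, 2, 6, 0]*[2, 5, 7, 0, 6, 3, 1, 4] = [5, 6, 3, 0, 4, 7, 1, 2]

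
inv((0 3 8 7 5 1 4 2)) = (0 2 4 1 5 7 8 3)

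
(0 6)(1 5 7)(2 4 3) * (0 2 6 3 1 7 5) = (0 3 6 2 4 1)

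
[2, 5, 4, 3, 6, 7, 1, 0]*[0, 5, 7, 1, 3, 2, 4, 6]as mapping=[0→7, 1→2, 2→3, 3→1, 4→4, 5→6, 6→5, 7→0]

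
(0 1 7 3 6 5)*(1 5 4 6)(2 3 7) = (0 5)(1 2 3)(4 6)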